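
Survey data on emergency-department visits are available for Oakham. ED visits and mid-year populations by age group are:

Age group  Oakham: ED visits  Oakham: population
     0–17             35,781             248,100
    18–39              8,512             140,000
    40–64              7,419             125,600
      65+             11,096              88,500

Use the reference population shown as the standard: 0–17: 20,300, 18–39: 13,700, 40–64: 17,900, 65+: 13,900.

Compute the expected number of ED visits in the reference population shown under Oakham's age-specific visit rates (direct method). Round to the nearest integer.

6561

Age-specific rates per 1,000 for Oakham: 144.220, 60.800, 59.068, 125.379.
Expected ED visits = Σ (standard pop × age-specific rate ÷ 1,000)
= 20,300×144.220/1,000 + 13,700×60.800/1,000 + 17,900×59.068/1,000 + 13,900×125.379/1,000
= 2927.67 + 832.96 + 1057.33 + 1742.76 = 6560.71.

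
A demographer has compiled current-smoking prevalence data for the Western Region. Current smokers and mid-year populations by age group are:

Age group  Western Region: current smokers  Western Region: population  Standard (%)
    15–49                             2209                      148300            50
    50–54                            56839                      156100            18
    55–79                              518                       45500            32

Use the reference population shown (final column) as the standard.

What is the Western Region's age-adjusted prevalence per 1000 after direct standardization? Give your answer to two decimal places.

Age-specific rates per 1000 for the Western Region: 14.895, 364.119, 11.385.
Standard weights: 0.50, 0.18, 0.32.
Standardized rate: 0.5000×14.895 + 0.1800×364.119 + 0.3200×11.385 = 76.6323 per 1000.

76.63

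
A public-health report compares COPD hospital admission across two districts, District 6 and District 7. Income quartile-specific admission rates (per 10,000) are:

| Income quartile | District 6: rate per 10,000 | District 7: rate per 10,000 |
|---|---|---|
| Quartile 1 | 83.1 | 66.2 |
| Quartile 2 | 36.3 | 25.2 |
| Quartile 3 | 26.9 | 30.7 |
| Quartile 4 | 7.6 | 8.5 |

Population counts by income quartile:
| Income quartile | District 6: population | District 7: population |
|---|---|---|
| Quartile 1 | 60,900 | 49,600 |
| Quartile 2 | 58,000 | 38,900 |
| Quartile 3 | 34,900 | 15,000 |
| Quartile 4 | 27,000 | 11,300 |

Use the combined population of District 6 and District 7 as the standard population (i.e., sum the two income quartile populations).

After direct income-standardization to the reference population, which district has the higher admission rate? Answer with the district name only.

Combined standard total = 295,600; weights = 0.3738, 0.3278, 0.1688, 0.1296.
District 6: 0.3738×83.1 + 0.3278×36.3 + 0.1688×26.9 + 0.1296×7.6 = 48.4892 per 10,000.
District 7: 0.3738×66.2 + 0.3278×25.2 + 0.1688×30.7 + 0.1296×8.5 = 39.2911 per 10,000.

District 6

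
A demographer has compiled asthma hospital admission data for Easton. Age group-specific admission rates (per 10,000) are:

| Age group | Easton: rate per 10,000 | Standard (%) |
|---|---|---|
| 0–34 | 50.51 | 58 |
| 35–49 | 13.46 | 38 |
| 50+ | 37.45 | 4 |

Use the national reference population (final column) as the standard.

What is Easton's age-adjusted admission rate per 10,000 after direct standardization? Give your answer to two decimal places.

35.91

Standard weights: 0.58, 0.38, 0.04.
Standardized rate: 0.5800×50.51 + 0.3800×13.46 + 0.0400×37.45 = 35.9086 per 10,000.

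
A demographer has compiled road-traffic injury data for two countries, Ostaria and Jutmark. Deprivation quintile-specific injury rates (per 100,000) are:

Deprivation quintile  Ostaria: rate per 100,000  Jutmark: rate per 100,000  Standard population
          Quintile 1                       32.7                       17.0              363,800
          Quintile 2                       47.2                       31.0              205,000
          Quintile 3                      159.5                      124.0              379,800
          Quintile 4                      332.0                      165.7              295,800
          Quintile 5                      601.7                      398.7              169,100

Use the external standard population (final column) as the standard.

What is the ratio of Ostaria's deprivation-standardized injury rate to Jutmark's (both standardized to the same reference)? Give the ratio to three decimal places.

Standard total = 1,413,500; weights = 0.2574, 0.1450, 0.2687, 0.2093, 0.1196.
Ostaria: 0.2574×32.7 + 0.1450×47.2 + 0.2687×159.5 + 0.2093×332.0 + 0.1196×601.7 = 199.5779 per 100,000.
Jutmark: 0.2574×17.0 + 0.1450×31.0 + 0.2687×124.0 + 0.2093×165.7 + 0.1196×398.7 = 124.5625 per 100,000.
Ratio = 199.5779 ÷ 124.5625 = 1.60223.

1.602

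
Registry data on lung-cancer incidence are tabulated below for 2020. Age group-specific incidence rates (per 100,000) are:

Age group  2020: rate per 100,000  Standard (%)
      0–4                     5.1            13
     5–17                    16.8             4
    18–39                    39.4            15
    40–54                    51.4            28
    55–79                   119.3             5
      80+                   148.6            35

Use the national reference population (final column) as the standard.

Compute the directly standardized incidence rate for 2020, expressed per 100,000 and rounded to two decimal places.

79.61

Standard weights: 0.13, 0.04, 0.15, 0.28, 0.05, 0.35.
Standardized rate: 0.1300×5.1 + 0.0400×16.8 + 0.1500×39.4 + 0.2800×51.4 + 0.0500×119.3 + 0.3500×148.6 = 79.6120 per 100,000.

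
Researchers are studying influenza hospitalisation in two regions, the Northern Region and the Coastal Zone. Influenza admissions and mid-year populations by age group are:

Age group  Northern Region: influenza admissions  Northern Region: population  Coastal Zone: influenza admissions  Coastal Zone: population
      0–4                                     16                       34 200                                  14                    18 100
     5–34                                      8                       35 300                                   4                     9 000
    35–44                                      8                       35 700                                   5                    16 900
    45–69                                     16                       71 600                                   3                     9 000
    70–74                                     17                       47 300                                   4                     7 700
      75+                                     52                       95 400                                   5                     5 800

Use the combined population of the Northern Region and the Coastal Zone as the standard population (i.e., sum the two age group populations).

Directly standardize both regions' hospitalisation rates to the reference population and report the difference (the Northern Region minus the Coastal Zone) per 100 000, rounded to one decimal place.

Age-specific rates per 100 000 for the Northern Region: 46.78, 22.66, 22.41, 22.35, 35.94, 54.51.
For the Coastal Zone: 77.35, 44.44, 29.59, 33.33, 51.95, 86.21.
Combined standard total = 386 000; weights = 0.1355, 0.1148, 0.1363, 0.2088, 0.1425, 0.2622.
The Northern Region: 0.1355×46.78 + 0.1148×22.66 + 0.1363×22.41 + 0.2088×22.35 + 0.1425×35.94 + 0.2622×54.51 = 36.0712 per 100 000.
The Coastal Zone: 0.1355×77.35 + 0.1148×44.44 + 0.1363×29.59 + 0.2088×33.33 + 0.1425×51.95 + 0.2622×86.21 = 56.5760 per 100 000.
Difference = 36.0712 − 56.5760 = -20.5049.

-20.5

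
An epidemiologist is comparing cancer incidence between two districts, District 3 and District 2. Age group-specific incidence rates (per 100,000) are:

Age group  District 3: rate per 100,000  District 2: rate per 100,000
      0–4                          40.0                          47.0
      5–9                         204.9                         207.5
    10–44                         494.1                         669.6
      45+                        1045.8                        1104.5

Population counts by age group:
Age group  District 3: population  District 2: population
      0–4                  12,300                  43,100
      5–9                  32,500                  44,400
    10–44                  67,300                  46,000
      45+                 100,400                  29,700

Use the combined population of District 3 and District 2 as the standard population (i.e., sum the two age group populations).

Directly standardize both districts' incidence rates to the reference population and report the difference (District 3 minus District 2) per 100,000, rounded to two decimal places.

-74.82

Combined standard total = 375,700; weights = 0.1475, 0.2047, 0.3016, 0.3463.
District 3: 0.1475×40.0 + 0.2047×204.9 + 0.3016×494.1 + 0.3463×1045.8 = 558.9910 per 100,000.
District 2: 0.1475×47.0 + 0.2047×207.5 + 0.3016×669.6 + 0.3463×1104.5 = 633.8080 per 100,000.
Difference = 558.9910 − 633.8080 = -74.8170.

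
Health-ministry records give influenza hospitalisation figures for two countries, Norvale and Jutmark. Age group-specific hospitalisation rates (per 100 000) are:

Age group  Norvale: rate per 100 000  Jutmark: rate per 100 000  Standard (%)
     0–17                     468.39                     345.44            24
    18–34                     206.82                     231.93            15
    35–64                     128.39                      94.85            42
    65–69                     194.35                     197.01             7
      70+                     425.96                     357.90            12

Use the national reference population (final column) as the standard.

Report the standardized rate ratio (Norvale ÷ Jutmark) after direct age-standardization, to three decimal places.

1.223

Standard weights: 0.24, 0.15, 0.42, 0.07, 0.12.
Norvale: 0.2400×468.39 + 0.1500×206.82 + 0.4200×128.39 + 0.0700×194.35 + 0.1200×425.96 = 262.0801 per 100 000.
Jutmark: 0.2400×345.44 + 0.1500×231.93 + 0.4200×94.85 + 0.0700×197.01 + 0.1200×357.90 = 214.2708 per 100 000.
Ratio = 262.0801 ÷ 214.2708 = 1.22313.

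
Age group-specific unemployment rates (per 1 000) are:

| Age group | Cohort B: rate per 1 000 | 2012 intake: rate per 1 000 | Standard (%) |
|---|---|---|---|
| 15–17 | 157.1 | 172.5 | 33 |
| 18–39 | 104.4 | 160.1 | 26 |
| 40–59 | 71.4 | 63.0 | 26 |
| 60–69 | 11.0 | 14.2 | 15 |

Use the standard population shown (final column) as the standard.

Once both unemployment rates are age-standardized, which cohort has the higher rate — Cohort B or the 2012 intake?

Standard weights: 0.33, 0.26, 0.26, 0.15.
Cohort B: 0.3300×157.1 + 0.2600×104.4 + 0.2600×71.4 + 0.1500×11.0 = 99.2010 per 1 000.
The 2012 intake: 0.3300×172.5 + 0.2600×160.1 + 0.2600×63.0 + 0.1500×14.2 = 117.0610 per 1 000.

2012 intake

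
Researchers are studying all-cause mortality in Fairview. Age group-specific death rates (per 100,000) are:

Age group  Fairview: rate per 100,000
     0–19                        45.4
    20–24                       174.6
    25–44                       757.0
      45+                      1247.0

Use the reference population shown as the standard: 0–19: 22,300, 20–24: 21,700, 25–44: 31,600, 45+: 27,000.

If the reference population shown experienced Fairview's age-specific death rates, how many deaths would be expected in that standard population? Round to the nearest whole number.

Expected deaths = Σ (standard pop × age-specific rate ÷ 100,000)
= 22,300×45.4/100,000 + 21,700×174.6/100,000 + 31,600×757.0/100,000 + 27,000×1247.0/100,000
= 10.12 + 37.89 + 239.21 + 336.69 = 623.91.

624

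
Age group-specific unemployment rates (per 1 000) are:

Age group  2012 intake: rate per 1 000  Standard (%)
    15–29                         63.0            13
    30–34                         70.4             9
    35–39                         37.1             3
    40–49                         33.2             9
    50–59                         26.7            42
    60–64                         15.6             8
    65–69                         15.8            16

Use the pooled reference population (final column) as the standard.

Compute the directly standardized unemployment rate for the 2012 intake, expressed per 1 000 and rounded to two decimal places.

Standard weights: 0.13, 0.09, 0.03, 0.09, 0.42, 0.08, 0.16.
Standardized rate: 0.1300×63.0 + 0.0900×70.4 + 0.0300×37.1 + 0.0900×33.2 + 0.4200×26.7 + 0.0800×15.6 + 0.1600×15.8 = 33.6170 per 1 000.

33.62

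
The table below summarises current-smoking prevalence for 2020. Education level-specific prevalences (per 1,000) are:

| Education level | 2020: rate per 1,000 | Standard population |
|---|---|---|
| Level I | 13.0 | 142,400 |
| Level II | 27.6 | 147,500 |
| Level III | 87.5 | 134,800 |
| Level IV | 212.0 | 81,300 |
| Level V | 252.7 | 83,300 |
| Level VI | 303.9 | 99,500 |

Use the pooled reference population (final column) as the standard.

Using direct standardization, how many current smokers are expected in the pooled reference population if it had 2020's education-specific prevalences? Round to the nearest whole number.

86241

Expected current smokers = Σ (standard pop × education-specific rate ÷ 1,000)
= 142,400×13.0/1,000 + 147,500×27.6/1,000 + 134,800×87.5/1,000 + 81,300×212.0/1,000 + 83,300×252.7/1,000 + 99,500×303.9/1,000
= 1851.20 + 4071.00 + 11795.00 + 17235.60 + 21049.91 + 30238.05 = 86240.76.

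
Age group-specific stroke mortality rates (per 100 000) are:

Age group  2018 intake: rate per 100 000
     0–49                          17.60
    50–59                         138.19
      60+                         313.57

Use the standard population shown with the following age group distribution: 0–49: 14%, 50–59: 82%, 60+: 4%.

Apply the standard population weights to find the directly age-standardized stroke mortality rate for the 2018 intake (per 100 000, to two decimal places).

Standard weights: 0.14, 0.82, 0.04.
Standardized rate: 0.1400×17.60 + 0.8200×138.19 + 0.0400×313.57 = 128.3226 per 100 000.

128.32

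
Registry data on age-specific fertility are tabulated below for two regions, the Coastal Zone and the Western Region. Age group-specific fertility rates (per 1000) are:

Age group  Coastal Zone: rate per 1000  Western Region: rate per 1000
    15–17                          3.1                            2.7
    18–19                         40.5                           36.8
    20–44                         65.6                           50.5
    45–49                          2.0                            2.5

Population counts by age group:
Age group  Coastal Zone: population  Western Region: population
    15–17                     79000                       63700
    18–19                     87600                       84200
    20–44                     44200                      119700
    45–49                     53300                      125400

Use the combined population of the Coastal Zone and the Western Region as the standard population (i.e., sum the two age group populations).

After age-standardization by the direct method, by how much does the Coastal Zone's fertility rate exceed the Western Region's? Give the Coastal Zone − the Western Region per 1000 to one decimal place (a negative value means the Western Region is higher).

Combined standard total = 657100; weights = 0.2172, 0.2615, 0.2494, 0.2720.
The Coastal Zone: 0.2172×3.1 + 0.2615×40.5 + 0.2494×65.6 + 0.2720×2.0 = 28.1685 per 1000.
The Western Region: 0.2172×2.7 + 0.2615×36.8 + 0.2494×50.5 + 0.2720×2.5 = 23.4838 per 1000.
Difference = 28.1685 − 23.4838 = 4.6846.

4.7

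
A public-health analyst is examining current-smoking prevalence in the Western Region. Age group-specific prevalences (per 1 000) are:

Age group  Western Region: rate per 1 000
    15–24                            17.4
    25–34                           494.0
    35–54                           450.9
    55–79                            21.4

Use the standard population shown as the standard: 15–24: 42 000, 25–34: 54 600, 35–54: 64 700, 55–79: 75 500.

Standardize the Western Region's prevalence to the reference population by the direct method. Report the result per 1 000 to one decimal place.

247.0

Standard total = 236 800; weights = 0.1774, 0.2306, 0.2732, 0.3188.
Standardized rate: 0.1774×17.4 + 0.2306×494.0 + 0.2732×450.9 + 0.3188×21.4 = 247.0107 per 1 000.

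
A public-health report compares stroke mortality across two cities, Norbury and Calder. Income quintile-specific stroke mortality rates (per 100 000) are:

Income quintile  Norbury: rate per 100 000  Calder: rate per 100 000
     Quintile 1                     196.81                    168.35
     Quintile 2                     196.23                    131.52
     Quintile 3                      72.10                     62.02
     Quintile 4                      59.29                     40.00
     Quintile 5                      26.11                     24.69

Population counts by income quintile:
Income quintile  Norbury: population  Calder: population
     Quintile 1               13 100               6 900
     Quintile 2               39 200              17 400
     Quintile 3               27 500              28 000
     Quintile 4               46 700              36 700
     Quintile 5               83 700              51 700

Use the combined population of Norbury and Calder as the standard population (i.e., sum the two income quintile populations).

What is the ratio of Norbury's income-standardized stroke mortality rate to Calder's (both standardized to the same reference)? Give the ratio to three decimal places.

Combined standard total = 350 900; weights = 0.0570, 0.1613, 0.1582, 0.2377, 0.3859.
Norbury: 0.0570×196.81 + 0.1613×196.23 + 0.1582×72.10 + 0.2377×59.29 + 0.3859×26.11 = 78.4396 per 100 000.
Calder: 0.0570×168.35 + 0.1613×131.52 + 0.1582×62.02 + 0.2377×40.00 + 0.3859×24.69 = 59.6528 per 100 000.
Ratio = 78.4396 ÷ 59.6528 = 1.31494.

1.315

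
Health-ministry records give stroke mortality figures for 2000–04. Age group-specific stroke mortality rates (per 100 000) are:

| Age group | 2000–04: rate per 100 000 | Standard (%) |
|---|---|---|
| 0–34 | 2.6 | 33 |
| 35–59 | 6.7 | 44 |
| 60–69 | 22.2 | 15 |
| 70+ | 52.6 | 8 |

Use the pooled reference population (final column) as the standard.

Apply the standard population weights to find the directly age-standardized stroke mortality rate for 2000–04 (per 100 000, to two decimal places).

11.34

Standard weights: 0.33, 0.44, 0.15, 0.08.
Standardized rate: 0.3300×2.6 + 0.4400×6.7 + 0.1500×22.2 + 0.0800×52.6 = 11.3440 per 100 000.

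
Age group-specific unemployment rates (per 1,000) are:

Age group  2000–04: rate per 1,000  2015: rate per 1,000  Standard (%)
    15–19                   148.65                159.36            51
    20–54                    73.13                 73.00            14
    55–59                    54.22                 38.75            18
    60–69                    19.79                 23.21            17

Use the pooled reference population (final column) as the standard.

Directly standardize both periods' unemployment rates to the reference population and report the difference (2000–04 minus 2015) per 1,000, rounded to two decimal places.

Standard weights: 0.51, 0.14, 0.18, 0.17.
2000–04: 0.5100×148.65 + 0.1400×73.13 + 0.1800×54.22 + 0.1700×19.79 = 99.1736 per 1,000.
2015: 0.5100×159.36 + 0.1400×73.00 + 0.1800×38.75 + 0.1700×23.21 = 102.4143 per 1,000.
Difference = 99.1736 − 102.4143 = -3.2407.

-3.24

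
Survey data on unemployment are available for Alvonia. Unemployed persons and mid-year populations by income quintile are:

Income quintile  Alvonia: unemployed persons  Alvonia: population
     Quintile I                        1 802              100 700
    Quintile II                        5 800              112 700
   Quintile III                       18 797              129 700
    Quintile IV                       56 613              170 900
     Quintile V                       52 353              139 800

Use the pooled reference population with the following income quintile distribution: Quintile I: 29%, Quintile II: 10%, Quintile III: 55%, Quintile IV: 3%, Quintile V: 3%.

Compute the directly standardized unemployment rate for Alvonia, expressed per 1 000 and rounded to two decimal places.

Income-specific rates per 1 000 for Alvonia: 17.895, 51.464, 144.927, 331.264, 374.485.
Standard weights: 0.29, 0.10, 0.55, 0.03, 0.03.
Standardized rate: 0.2900×17.895 + 0.1000×51.464 + 0.5500×144.927 + 0.0300×331.264 + 0.0300×374.485 = 111.2181 per 1 000.

111.22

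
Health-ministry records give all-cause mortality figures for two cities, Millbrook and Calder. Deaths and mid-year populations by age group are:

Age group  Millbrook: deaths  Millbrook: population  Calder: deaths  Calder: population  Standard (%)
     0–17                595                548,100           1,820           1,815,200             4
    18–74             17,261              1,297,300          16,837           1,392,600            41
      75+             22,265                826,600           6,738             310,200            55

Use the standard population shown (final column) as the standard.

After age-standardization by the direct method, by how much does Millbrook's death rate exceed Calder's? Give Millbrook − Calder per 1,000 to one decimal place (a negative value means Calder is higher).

3.4

Age-specific rates per 1,000 for Millbrook: 1.086, 13.305, 26.936.
For Calder: 1.003, 12.090, 21.721.
Standard weights: 0.04, 0.41, 0.55.
Millbrook: 0.0400×1.086 + 0.4100×13.305 + 0.5500×26.936 = 20.3132 per 1,000.
Calder: 0.0400×1.003 + 0.4100×12.090 + 0.5500×21.721 = 16.9440 per 1,000.
Difference = 20.3132 − 16.9440 = 3.3693.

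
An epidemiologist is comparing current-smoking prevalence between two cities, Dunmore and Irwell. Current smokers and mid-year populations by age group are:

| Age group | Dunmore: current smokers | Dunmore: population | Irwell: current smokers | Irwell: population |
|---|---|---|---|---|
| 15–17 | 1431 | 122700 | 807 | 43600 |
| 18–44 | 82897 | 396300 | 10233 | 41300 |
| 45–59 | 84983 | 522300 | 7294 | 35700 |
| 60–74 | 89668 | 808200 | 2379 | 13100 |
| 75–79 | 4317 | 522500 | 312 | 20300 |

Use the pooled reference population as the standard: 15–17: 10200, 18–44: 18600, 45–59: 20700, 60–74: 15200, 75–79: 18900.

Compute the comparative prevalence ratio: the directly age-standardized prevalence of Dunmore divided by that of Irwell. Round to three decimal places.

Age-specific rates per 1000 for Dunmore: 11.663, 209.177, 162.709, 110.948, 8.262.
For Irwell: 18.509, 247.772, 204.314, 181.603, 15.369.
Standard total = 83600; weights = 0.1220, 0.2225, 0.2476, 0.1818, 0.2261.
Dunmore: 0.1220×11.663 + 0.2225×209.177 + 0.2476×162.709 + 0.1818×110.948 + 0.2261×8.262 = 110.2907 per 1000.
Irwell: 0.1220×18.509 + 0.2225×247.772 + 0.2476×204.314 + 0.1818×181.603 + 0.2261×15.369 = 144.4677 per 1000.
Ratio = 110.2907 ÷ 144.4677 = 0.76343.

0.763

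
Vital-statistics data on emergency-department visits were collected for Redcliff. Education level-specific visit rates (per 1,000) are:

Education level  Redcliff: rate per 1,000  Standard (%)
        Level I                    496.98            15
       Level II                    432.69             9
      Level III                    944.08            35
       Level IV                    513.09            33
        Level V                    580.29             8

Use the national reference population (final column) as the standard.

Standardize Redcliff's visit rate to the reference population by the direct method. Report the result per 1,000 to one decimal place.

659.7

Standard weights: 0.15, 0.09, 0.35, 0.33, 0.08.
Standardized rate: 0.1500×496.98 + 0.0900×432.69 + 0.3500×944.08 + 0.3300×513.09 + 0.0800×580.29 = 659.6600 per 1,000.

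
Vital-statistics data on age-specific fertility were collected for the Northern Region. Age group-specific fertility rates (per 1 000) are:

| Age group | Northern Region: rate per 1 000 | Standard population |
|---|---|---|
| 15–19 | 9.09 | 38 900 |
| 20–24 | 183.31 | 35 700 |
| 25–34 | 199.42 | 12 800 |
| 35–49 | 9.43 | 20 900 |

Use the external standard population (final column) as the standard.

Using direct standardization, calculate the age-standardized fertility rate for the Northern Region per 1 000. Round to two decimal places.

Standard total = 108 300; weights = 0.3592, 0.3296, 0.1182, 0.1930.
Standardized rate: 0.3592×9.09 + 0.3296×183.31 + 0.1182×199.42 + 0.1930×9.43 = 89.0806 per 1 000.

89.08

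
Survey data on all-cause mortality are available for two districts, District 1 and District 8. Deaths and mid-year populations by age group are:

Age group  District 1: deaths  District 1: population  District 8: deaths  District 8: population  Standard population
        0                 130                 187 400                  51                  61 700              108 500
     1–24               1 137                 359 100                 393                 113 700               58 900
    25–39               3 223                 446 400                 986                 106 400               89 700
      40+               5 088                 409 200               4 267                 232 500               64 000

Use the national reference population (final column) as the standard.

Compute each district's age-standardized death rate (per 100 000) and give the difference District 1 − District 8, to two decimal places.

Age-specific rates per 100 000 for District 1: 69.37, 316.62, 722.00, 1243.40.
For District 8: 82.66, 345.65, 926.69, 1835.27.
Standard total = 321 100; weights = 0.3379, 0.1834, 0.2794, 0.1993.
District 1: 0.3379×69.37 + 0.1834×316.62 + 0.2794×722.00 + 0.1993×1243.40 = 531.0397 per 100 000.
District 8: 0.3379×82.66 + 0.1834×345.65 + 0.2794×926.69 + 0.1993×1835.27 = 716.0026 per 100 000.
Difference = 531.0397 − 716.0026 = -184.9629.

-184.96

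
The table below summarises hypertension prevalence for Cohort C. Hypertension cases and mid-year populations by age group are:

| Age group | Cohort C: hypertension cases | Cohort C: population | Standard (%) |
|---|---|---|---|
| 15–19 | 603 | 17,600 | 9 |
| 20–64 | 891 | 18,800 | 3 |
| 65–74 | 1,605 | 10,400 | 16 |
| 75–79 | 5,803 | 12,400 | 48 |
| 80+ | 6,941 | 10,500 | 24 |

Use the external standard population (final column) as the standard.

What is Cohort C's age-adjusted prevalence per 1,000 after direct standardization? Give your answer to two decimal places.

412.48

Age-specific rates per 1,000 for Cohort C: 34.261, 47.394, 154.327, 467.984, 661.048.
Standard weights: 0.09, 0.03, 0.16, 0.48, 0.24.
Standardized rate: 0.0900×34.261 + 0.0300×47.394 + 0.1600×154.327 + 0.4800×467.984 + 0.2400×661.048 = 412.4813 per 1,000.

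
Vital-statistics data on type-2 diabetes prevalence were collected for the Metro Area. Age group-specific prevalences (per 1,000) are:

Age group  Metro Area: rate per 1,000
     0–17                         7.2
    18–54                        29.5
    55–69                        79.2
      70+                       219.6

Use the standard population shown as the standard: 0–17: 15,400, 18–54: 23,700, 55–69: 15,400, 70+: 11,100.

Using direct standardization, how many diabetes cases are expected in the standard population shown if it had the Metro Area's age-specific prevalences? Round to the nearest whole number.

Expected diabetes cases = Σ (standard pop × age-specific rate ÷ 1,000)
= 15,400×7.2/1,000 + 23,700×29.5/1,000 + 15,400×79.2/1,000 + 11,100×219.6/1,000
= 110.88 + 699.15 + 1219.68 + 2437.56 = 4467.27.

4467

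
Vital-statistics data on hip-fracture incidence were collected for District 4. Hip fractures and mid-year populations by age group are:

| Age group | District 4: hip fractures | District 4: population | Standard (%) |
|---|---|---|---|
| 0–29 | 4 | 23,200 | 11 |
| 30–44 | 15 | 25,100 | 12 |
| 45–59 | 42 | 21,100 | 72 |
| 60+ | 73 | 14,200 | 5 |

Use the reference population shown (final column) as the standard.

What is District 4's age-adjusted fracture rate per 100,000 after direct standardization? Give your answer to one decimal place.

Age-specific rates per 100,000 for District 4: 17.24, 59.76, 199.05, 514.08.
Standard weights: 0.11, 0.12, 0.72, 0.05.
Standardized rate: 0.1100×17.24 + 0.1200×59.76 + 0.7200×199.05 + 0.0500×514.08 = 178.0896 per 100,000.

178.1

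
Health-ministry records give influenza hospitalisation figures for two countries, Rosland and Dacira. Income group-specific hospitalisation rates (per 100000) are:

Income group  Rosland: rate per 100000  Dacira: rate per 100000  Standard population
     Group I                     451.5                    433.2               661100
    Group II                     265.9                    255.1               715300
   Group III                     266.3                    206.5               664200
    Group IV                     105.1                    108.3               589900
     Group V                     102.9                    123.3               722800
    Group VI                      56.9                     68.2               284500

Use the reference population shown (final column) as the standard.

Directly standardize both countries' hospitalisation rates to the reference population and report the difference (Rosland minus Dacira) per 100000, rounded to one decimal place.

10.9

Standard total = 3637800; weights = 0.1817, 0.1966, 0.1826, 0.1622, 0.1987, 0.0782.
Rosland: 0.1817×451.5 + 0.1966×265.9 + 0.1826×266.3 + 0.1622×105.1 + 0.1987×102.9 + 0.0782×56.9 = 224.8953 per 100000.
Dacira: 0.1817×433.2 + 0.1966×255.1 + 0.1826×206.5 + 0.1622×108.3 + 0.1987×123.3 + 0.0782×68.2 = 213.9835 per 100000.
Difference = 224.8953 − 213.9835 = 10.9118.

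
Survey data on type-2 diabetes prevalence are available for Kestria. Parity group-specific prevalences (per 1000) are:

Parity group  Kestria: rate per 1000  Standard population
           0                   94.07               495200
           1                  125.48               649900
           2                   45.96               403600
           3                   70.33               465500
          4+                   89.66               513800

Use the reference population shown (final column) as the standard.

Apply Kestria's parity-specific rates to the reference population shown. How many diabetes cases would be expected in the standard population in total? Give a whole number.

225488

Expected diabetes cases = Σ (standard pop × parity-specific rate ÷ 1000)
= 495200×94.07/1000 + 649900×125.48/1000 + 403600×45.96/1000 + 465500×70.33/1000 + 513800×89.66/1000
= 46583.46 + 81549.45 + 18549.46 + 32738.62 + 46067.31 = 225488.30.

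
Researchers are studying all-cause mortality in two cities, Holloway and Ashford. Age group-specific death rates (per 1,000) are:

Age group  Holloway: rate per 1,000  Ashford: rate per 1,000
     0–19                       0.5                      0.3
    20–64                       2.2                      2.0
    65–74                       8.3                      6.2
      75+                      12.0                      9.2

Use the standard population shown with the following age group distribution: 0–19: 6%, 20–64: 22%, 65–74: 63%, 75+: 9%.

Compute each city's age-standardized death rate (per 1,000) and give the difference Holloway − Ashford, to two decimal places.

Standard weights: 0.06, 0.22, 0.63, 0.09.
Holloway: 0.0600×0.5 + 0.2200×2.2 + 0.6300×8.3 + 0.0900×12.0 = 6.8230 per 1,000.
Ashford: 0.0600×0.3 + 0.2200×2.0 + 0.6300×6.2 + 0.0900×9.2 = 5.1920 per 1,000.
Difference = 6.8230 − 5.1920 = 1.6310.

1.63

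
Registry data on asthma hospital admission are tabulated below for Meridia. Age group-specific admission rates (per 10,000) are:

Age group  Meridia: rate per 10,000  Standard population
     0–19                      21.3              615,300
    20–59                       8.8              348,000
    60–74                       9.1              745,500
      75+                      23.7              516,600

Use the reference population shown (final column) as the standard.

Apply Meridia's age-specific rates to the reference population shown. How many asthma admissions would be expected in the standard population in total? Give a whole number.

3520

Expected asthma admissions = Σ (standard pop × age-specific rate ÷ 10,000)
= 615,300×21.3/10,000 + 348,000×8.8/10,000 + 745,500×9.1/10,000 + 516,600×23.7/10,000
= 1310.59 + 306.24 + 678.40 + 1224.34 = 3519.58.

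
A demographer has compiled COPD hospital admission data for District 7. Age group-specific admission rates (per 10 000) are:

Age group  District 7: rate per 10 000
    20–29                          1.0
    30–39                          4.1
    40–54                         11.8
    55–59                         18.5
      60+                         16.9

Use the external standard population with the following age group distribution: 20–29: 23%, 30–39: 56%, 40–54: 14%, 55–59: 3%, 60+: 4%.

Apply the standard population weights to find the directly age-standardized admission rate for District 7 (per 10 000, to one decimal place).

Standard weights: 0.23, 0.56, 0.14, 0.03, 0.04.
Standardized rate: 0.2300×1.0 + 0.5600×4.1 + 0.1400×11.8 + 0.0300×18.5 + 0.0400×16.9 = 5.4090 per 10 000.

5.4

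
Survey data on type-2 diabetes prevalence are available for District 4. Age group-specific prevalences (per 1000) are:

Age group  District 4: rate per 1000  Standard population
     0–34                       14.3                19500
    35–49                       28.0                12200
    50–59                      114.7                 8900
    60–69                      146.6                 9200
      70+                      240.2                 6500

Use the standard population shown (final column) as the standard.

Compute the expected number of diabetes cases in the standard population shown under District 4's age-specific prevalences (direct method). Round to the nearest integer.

Expected diabetes cases = Σ (standard pop × age-specific rate ÷ 1000)
= 19500×14.3/1000 + 12200×28.0/1000 + 8900×114.7/1000 + 9200×146.6/1000 + 6500×240.2/1000
= 278.85 + 341.60 + 1020.83 + 1348.72 + 1561.30 = 4551.30.

4551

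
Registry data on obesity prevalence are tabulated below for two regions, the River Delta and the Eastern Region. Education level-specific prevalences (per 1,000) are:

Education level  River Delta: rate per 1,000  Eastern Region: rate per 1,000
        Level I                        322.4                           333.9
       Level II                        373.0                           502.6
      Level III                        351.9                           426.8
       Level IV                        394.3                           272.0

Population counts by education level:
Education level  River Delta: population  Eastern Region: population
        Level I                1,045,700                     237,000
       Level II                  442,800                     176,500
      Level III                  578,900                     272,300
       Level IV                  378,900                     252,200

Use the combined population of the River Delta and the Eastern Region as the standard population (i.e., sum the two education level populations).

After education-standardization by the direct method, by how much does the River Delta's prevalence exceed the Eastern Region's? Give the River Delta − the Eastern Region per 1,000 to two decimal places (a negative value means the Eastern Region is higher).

Combined standard total = 3,384,300; weights = 0.3790, 0.1830, 0.2515, 0.1865.
The River Delta: 0.3790×322.4 + 0.1830×373.0 + 0.2515×351.9 + 0.1865×394.3 = 352.4869 per 1,000.
The Eastern Region: 0.3790×333.9 + 0.1830×502.6 + 0.2515×426.8 + 0.1865×272.0 = 376.5934 per 1,000.
Difference = 352.4869 − 376.5934 = -24.1065.

-24.11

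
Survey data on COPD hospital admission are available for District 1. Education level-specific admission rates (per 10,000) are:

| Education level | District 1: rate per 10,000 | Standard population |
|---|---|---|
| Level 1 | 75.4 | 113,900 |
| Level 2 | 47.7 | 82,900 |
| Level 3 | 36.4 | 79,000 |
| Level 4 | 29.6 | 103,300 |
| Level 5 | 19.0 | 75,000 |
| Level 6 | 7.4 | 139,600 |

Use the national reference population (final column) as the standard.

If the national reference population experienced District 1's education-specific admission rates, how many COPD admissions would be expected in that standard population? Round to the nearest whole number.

Expected COPD admissions = Σ (standard pop × education-specific rate ÷ 10,000)
= 113,900×75.4/10,000 + 82,900×47.7/10,000 + 79,000×36.4/10,000 + 103,300×29.6/10,000 + 75,000×19.0/10,000 + 139,600×7.4/10,000
= 858.81 + 395.43 + 287.56 + 305.77 + 142.50 + 103.30 = 2093.37.

2093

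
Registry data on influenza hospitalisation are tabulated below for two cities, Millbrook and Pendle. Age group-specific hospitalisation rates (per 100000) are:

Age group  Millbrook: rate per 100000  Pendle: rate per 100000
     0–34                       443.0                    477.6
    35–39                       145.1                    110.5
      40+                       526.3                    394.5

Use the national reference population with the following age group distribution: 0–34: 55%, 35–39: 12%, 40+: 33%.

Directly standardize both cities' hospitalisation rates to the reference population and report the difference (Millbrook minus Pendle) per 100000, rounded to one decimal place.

Standard weights: 0.55, 0.12, 0.33.
Millbrook: 0.5500×443.0 + 0.1200×145.1 + 0.3300×526.3 = 434.7410 per 100000.
Pendle: 0.5500×477.6 + 0.1200×110.5 + 0.3300×394.5 = 406.1250 per 100000.
Difference = 434.7410 − 406.1250 = 28.6160.

28.6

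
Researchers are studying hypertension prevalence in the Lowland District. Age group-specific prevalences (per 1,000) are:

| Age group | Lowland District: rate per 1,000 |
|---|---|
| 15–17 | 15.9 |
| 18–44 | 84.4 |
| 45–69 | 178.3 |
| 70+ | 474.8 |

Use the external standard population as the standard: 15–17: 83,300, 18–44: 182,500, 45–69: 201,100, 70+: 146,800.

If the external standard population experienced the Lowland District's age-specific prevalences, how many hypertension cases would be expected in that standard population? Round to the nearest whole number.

122284

Expected hypertension cases = Σ (standard pop × age-specific rate ÷ 1,000)
= 83,300×15.9/1,000 + 182,500×84.4/1,000 + 201,100×178.3/1,000 + 146,800×474.8/1,000
= 1324.47 + 15403.00 + 35856.13 + 69700.64 = 122284.24.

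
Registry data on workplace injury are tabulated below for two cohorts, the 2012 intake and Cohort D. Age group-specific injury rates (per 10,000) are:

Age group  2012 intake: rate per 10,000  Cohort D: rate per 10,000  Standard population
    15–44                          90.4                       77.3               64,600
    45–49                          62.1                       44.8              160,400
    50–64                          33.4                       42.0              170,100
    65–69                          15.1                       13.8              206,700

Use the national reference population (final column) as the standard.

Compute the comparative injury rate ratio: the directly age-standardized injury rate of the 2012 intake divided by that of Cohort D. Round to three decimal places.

Standard total = 601,800; weights = 0.1073, 0.2665, 0.2827, 0.3435.
The 2012 intake: 0.1073×90.4 + 0.2665×62.1 + 0.2827×33.4 + 0.3435×15.1 = 40.8827 per 10,000.
Cohort D: 0.1073×77.3 + 0.2665×44.8 + 0.2827×42.0 + 0.3435×13.8 = 36.8497 per 10,000.
Ratio = 40.8827 ÷ 36.8497 = 1.10944.

1.109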